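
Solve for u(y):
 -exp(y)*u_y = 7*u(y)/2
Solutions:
 u(y) = C1*exp(7*exp(-y)/2)


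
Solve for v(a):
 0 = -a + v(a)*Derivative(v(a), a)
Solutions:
 v(a) = -sqrt(C1 + a^2)
 v(a) = sqrt(C1 + a^2)


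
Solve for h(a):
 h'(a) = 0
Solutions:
 h(a) = C1


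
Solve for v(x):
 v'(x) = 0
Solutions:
 v(x) = C1


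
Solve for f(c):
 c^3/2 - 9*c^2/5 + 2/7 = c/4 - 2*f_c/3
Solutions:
 f(c) = C1 - 3*c^4/16 + 9*c^3/10 + 3*c^2/16 - 3*c/7


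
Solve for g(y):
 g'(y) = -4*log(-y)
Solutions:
 g(y) = C1 - 4*y*log(-y) + 4*y


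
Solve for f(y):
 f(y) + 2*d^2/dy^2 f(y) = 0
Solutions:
 f(y) = C1*sin(sqrt(2)*y/2) + C2*cos(sqrt(2)*y/2)


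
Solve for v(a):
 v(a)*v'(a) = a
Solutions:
 v(a) = -sqrt(C1 + a^2)
 v(a) = sqrt(C1 + a^2)


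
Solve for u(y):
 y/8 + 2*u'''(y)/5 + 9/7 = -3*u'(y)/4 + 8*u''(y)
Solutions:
 u(y) = C1 + C2*exp(y*(10 - sqrt(1570)/4)) + C3*exp(y*(sqrt(1570)/4 + 10)) - y^2/12 - 220*y/63


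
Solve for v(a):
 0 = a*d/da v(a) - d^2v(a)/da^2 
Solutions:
 v(a) = C1 + C2*erfi(sqrt(2)*a/2)


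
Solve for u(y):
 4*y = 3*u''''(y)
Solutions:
 u(y) = C1 + C2*y + C3*y^2 + C4*y^3 + y^5/90


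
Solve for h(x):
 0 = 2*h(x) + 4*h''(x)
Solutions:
 h(x) = C1*sin(sqrt(2)*x/2) + C2*cos(sqrt(2)*x/2)


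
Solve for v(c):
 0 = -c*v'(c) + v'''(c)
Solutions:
 v(c) = C1 + Integral(C2*airyai(c) + C3*airybi(c), c)


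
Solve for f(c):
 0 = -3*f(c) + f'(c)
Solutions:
 f(c) = C1*exp(3*c)


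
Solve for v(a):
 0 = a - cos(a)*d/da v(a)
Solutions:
 v(a) = C1 + Integral(a/cos(a), a)


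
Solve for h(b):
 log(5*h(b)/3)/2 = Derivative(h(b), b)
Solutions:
 2*Integral(1/(-log(_y) - log(5) + log(3)), (_y, h(b))) = C1 - b


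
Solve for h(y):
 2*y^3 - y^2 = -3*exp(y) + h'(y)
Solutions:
 h(y) = C1 + y^4/2 - y^3/3 + 3*exp(y)


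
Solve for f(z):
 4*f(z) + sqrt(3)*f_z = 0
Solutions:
 f(z) = C1*exp(-4*sqrt(3)*z/3)


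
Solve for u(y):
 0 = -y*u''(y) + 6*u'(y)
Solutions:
 u(y) = C1 + C2*y^7


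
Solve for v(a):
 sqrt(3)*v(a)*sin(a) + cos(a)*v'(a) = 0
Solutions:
 v(a) = C1*cos(a)^(sqrt(3))


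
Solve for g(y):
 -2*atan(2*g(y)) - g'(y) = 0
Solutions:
 Integral(1/atan(2*_y), (_y, g(y))) = C1 - 2*y


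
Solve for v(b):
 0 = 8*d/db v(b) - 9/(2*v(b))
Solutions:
 v(b) = -sqrt(C1 + 18*b)/4
 v(b) = sqrt(C1 + 18*b)/4


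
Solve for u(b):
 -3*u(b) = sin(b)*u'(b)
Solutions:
 u(b) = C1*(cos(b) + 1)^(3/2)/(cos(b) - 1)^(3/2)


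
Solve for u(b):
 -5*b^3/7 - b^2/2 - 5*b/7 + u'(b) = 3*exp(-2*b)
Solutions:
 u(b) = C1 + 5*b^4/28 + b^3/6 + 5*b^2/14 - 3*exp(-2*b)/2


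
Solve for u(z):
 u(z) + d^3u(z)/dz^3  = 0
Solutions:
 u(z) = C3*exp(-z) + (C1*sin(sqrt(3)*z/2) + C2*cos(sqrt(3)*z/2))*exp(z/2)


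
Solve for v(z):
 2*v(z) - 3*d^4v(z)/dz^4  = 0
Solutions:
 v(z) = C1*exp(-2^(1/4)*3^(3/4)*z/3) + C2*exp(2^(1/4)*3^(3/4)*z/3) + C3*sin(2^(1/4)*3^(3/4)*z/3) + C4*cos(2^(1/4)*3^(3/4)*z/3)


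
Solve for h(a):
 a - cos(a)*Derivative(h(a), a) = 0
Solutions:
 h(a) = C1 + Integral(a/cos(a), a)


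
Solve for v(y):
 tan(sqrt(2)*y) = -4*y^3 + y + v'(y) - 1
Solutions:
 v(y) = C1 + y^4 - y^2/2 + y - sqrt(2)*log(cos(sqrt(2)*y))/2


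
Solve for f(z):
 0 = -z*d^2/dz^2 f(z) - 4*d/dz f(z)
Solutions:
 f(z) = C1 + C2/z^3


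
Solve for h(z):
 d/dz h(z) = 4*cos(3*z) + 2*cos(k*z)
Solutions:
 h(z) = C1 + 4*sin(3*z)/3 + 2*sin(k*z)/k


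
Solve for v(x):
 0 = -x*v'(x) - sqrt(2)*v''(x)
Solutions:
 v(x) = C1 + C2*erf(2^(1/4)*x/2)


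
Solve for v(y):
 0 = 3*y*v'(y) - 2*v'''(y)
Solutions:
 v(y) = C1 + Integral(C2*airyai(2^(2/3)*3^(1/3)*y/2) + C3*airybi(2^(2/3)*3^(1/3)*y/2), y)


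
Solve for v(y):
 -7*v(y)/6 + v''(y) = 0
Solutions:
 v(y) = C1*exp(-sqrt(42)*y/6) + C2*exp(sqrt(42)*y/6)


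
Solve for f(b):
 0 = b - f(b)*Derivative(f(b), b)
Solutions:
 f(b) = -sqrt(C1 + b^2)
 f(b) = sqrt(C1 + b^2)


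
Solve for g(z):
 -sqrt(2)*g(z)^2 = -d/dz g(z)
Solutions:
 g(z) = -1/(C1 + sqrt(2)*z)


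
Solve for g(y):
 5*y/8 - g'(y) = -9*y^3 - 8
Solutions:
 g(y) = C1 + 9*y^4/4 + 5*y^2/16 + 8*y


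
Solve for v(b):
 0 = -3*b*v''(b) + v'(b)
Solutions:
 v(b) = C1 + C2*b^(4/3)


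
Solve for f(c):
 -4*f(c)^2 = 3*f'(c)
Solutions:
 f(c) = 3/(C1 + 4*c)


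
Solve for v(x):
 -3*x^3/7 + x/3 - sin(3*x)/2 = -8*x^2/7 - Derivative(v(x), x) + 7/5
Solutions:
 v(x) = C1 + 3*x^4/28 - 8*x^3/21 - x^2/6 + 7*x/5 - cos(3*x)/6


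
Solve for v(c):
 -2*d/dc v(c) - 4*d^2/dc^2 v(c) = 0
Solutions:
 v(c) = C1 + C2*exp(-c/2)


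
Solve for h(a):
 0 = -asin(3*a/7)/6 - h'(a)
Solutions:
 h(a) = C1 - a*asin(3*a/7)/6 - sqrt(49 - 9*a^2)/18


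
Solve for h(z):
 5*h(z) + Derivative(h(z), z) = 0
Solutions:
 h(z) = C1*exp(-5*z)


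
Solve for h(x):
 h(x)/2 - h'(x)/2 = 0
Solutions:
 h(x) = C1*exp(x)


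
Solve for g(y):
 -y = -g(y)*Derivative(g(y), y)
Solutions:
 g(y) = -sqrt(C1 + y^2)
 g(y) = sqrt(C1 + y^2)


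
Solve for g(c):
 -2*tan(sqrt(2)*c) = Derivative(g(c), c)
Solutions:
 g(c) = C1 + sqrt(2)*log(cos(sqrt(2)*c))


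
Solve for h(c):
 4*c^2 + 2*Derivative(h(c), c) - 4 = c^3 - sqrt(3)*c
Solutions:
 h(c) = C1 + c^4/8 - 2*c^3/3 - sqrt(3)*c^2/4 + 2*c


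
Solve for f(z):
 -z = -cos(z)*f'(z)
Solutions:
 f(z) = C1 + Integral(z/cos(z), z)


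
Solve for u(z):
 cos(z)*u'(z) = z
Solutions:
 u(z) = C1 + Integral(z/cos(z), z)


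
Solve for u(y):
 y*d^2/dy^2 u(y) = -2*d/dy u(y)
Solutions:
 u(y) = C1 + C2/y


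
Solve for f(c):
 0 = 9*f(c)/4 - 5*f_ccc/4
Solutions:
 f(c) = C3*exp(15^(2/3)*c/5) + (C1*sin(3*3^(1/6)*5^(2/3)*c/10) + C2*cos(3*3^(1/6)*5^(2/3)*c/10))*exp(-15^(2/3)*c/10)


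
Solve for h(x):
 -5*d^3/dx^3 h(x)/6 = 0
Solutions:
 h(x) = C1 + C2*x + C3*x^2


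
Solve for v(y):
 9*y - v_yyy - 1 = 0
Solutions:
 v(y) = C1 + C2*y + C3*y^2 + 3*y^4/8 - y^3/6


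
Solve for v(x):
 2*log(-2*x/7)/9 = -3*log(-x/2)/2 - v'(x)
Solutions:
 v(x) = C1 - 31*x*log(-x)/18 + x*(4*log(7) + 23*log(2) + 31)/18


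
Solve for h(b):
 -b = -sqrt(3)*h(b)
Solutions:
 h(b) = sqrt(3)*b/3


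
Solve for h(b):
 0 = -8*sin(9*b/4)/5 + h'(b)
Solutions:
 h(b) = C1 - 32*cos(9*b/4)/45


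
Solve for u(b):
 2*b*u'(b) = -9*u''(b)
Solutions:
 u(b) = C1 + C2*erf(b/3)


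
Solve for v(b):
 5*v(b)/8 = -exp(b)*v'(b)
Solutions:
 v(b) = C1*exp(5*exp(-b)/8)


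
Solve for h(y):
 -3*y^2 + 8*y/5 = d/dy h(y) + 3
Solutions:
 h(y) = C1 - y^3 + 4*y^2/5 - 3*y


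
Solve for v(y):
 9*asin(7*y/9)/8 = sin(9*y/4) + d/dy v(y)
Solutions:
 v(y) = C1 + 9*y*asin(7*y/9)/8 + 9*sqrt(81 - 49*y^2)/56 + 4*cos(9*y/4)/9


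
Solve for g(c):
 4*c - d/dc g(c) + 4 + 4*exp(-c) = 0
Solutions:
 g(c) = C1 + 2*c^2 + 4*c - 4*exp(-c)


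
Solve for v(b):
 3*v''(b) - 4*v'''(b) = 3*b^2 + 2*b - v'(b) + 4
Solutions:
 v(b) = C1 + C2*exp(-b/4) + C3*exp(b) + b^3 - 8*b^2 + 76*b


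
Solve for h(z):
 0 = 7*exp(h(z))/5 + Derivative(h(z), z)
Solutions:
 h(z) = log(1/(C1 + 7*z)) + log(5)


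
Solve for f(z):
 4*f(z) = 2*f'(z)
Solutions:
 f(z) = C1*exp(2*z)


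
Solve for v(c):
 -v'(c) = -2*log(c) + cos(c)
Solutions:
 v(c) = C1 + 2*c*log(c) - 2*c - sin(c)


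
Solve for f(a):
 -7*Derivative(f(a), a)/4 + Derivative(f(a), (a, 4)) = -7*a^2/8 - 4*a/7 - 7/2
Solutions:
 f(a) = C1 + C4*exp(14^(1/3)*a/2) + a^3/6 + 8*a^2/49 + 2*a + (C2*sin(14^(1/3)*sqrt(3)*a/4) + C3*cos(14^(1/3)*sqrt(3)*a/4))*exp(-14^(1/3)*a/4)


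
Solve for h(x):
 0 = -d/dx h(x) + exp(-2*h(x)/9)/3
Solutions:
 h(x) = 9*log(-sqrt(C1 + x)) - 18*log(3) + 9*log(6)/2
 h(x) = 9*log(C1 + x)/2 - 18*log(3) + 9*log(6)/2


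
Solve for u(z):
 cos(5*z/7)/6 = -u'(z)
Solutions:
 u(z) = C1 - 7*sin(5*z/7)/30


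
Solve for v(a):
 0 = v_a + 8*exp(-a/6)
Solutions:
 v(a) = C1 + 48*exp(-a/6)


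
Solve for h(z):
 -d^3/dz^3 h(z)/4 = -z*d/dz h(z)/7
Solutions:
 h(z) = C1 + Integral(C2*airyai(14^(2/3)*z/7) + C3*airybi(14^(2/3)*z/7), z)


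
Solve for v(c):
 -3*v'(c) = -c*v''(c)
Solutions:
 v(c) = C1 + C2*c^4


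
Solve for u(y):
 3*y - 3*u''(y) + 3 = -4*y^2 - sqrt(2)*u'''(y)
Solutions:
 u(y) = C1 + C2*y + C3*exp(3*sqrt(2)*y/2) + y^4/9 + y^3*(9 + 8*sqrt(2))/54 + y^2*(9*sqrt(2) + 43)/54


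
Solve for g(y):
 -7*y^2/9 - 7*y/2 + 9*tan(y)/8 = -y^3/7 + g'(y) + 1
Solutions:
 g(y) = C1 + y^4/28 - 7*y^3/27 - 7*y^2/4 - y - 9*log(cos(y))/8


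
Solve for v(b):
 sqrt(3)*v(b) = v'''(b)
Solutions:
 v(b) = C3*exp(3^(1/6)*b) + (C1*sin(3^(2/3)*b/2) + C2*cos(3^(2/3)*b/2))*exp(-3^(1/6)*b/2)


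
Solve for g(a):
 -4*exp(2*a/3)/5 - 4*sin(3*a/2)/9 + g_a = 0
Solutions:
 g(a) = C1 + 6*exp(2*a/3)/5 - 8*cos(3*a/2)/27


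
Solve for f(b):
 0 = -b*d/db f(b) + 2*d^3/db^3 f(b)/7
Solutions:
 f(b) = C1 + Integral(C2*airyai(2^(2/3)*7^(1/3)*b/2) + C3*airybi(2^(2/3)*7^(1/3)*b/2), b)


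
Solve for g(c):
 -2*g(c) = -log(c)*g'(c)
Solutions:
 g(c) = C1*exp(2*li(c))


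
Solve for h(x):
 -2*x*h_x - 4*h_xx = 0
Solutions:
 h(x) = C1 + C2*erf(x/2)


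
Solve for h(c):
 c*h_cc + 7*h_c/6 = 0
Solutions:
 h(c) = C1 + C2/c^(1/6)


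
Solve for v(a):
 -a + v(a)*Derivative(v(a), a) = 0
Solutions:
 v(a) = -sqrt(C1 + a^2)
 v(a) = sqrt(C1 + a^2)


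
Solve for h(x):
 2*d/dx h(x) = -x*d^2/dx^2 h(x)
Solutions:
 h(x) = C1 + C2/x


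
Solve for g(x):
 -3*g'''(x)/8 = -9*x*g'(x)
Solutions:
 g(x) = C1 + Integral(C2*airyai(2*3^(1/3)*x) + C3*airybi(2*3^(1/3)*x), x)


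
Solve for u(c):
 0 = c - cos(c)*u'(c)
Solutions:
 u(c) = C1 + Integral(c/cos(c), c)


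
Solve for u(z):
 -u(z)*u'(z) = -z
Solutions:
 u(z) = -sqrt(C1 + z^2)
 u(z) = sqrt(C1 + z^2)


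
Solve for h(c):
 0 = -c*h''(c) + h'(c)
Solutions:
 h(c) = C1 + C2*c^2


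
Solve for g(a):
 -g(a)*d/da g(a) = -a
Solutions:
 g(a) = -sqrt(C1 + a^2)
 g(a) = sqrt(C1 + a^2)


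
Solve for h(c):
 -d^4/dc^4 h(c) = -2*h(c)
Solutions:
 h(c) = C1*exp(-2^(1/4)*c) + C2*exp(2^(1/4)*c) + C3*sin(2^(1/4)*c) + C4*cos(2^(1/4)*c)


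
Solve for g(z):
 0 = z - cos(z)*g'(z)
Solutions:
 g(z) = C1 + Integral(z/cos(z), z)


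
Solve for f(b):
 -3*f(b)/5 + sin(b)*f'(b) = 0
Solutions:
 f(b) = C1*(cos(b) - 1)^(3/10)/(cos(b) + 1)^(3/10)


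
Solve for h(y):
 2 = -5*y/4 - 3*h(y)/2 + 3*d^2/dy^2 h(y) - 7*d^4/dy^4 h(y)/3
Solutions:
 h(y) = -5*y/6 + (C1*sin(14^(3/4)*sqrt(3)*y*sin(atan(sqrt(5)/3)/2)/14) + C2*cos(14^(3/4)*sqrt(3)*y*sin(atan(sqrt(5)/3)/2)/14))*exp(-14^(3/4)*sqrt(3)*y*cos(atan(sqrt(5)/3)/2)/14) + (C3*sin(14^(3/4)*sqrt(3)*y*sin(atan(sqrt(5)/3)/2)/14) + C4*cos(14^(3/4)*sqrt(3)*y*sin(atan(sqrt(5)/3)/2)/14))*exp(14^(3/4)*sqrt(3)*y*cos(atan(sqrt(5)/3)/2)/14) - 4/3


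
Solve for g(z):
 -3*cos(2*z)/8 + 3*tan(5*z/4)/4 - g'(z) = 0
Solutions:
 g(z) = C1 - 3*log(cos(5*z/4))/5 - 3*sin(2*z)/16


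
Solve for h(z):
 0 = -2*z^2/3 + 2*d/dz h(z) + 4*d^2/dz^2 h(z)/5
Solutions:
 h(z) = C1 + C2*exp(-5*z/2) + z^3/9 - 2*z^2/15 + 8*z/75


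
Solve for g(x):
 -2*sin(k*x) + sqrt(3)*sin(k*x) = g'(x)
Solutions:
 g(x) = C1 - sqrt(3)*cos(k*x)/k + 2*cos(k*x)/k


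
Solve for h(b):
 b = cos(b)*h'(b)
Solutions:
 h(b) = C1 + Integral(b/cos(b), b)


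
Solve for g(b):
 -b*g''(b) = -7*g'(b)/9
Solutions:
 g(b) = C1 + C2*b^(16/9)


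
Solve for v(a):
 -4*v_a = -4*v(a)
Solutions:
 v(a) = C1*exp(a)


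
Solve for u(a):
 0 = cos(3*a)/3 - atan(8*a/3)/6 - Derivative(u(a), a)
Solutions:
 u(a) = C1 - a*atan(8*a/3)/6 + log(64*a^2 + 9)/32 + sin(3*a)/9


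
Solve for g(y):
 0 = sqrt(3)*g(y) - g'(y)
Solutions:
 g(y) = C1*exp(sqrt(3)*y)


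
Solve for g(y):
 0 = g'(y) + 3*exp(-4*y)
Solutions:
 g(y) = C1 + 3*exp(-4*y)/4


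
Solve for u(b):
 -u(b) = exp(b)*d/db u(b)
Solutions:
 u(b) = C1*exp(exp(-b))


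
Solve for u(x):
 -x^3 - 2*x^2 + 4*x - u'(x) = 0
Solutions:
 u(x) = C1 - x^4/4 - 2*x^3/3 + 2*x^2


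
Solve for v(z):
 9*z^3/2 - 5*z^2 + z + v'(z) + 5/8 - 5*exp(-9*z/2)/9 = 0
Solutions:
 v(z) = C1 - 9*z^4/8 + 5*z^3/3 - z^2/2 - 5*z/8 - 10*exp(-9*z/2)/81


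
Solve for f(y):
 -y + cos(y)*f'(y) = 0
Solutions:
 f(y) = C1 + Integral(y/cos(y), y)


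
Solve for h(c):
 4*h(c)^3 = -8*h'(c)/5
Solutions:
 h(c) = -sqrt(-1/(C1 - 5*c))
 h(c) = sqrt(-1/(C1 - 5*c))


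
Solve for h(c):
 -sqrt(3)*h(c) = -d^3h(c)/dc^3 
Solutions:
 h(c) = C3*exp(3^(1/6)*c) + (C1*sin(3^(2/3)*c/2) + C2*cos(3^(2/3)*c/2))*exp(-3^(1/6)*c/2)


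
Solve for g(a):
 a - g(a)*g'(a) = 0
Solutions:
 g(a) = -sqrt(C1 + a^2)
 g(a) = sqrt(C1 + a^2)


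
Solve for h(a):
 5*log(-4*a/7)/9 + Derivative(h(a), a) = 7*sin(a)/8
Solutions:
 h(a) = C1 - 5*a*log(-a)/9 - 10*a*log(2)/9 + 5*a/9 + 5*a*log(7)/9 - 7*cos(a)/8


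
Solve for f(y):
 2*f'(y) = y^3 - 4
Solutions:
 f(y) = C1 + y^4/8 - 2*y


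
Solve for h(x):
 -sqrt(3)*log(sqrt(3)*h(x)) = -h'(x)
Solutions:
 -2*sqrt(3)*Integral(1/(2*log(_y) + log(3)), (_y, h(x)))/3 = C1 - x


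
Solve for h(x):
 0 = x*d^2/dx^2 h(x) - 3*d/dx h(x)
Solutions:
 h(x) = C1 + C2*x^4


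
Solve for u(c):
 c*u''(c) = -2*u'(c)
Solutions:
 u(c) = C1 + C2/c


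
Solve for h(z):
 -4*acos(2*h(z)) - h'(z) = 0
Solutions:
 Integral(1/acos(2*_y), (_y, h(z))) = C1 - 4*z


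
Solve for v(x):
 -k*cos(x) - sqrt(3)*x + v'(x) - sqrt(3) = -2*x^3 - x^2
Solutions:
 v(x) = C1 + k*sin(x) - x^4/2 - x^3/3 + sqrt(3)*x^2/2 + sqrt(3)*x


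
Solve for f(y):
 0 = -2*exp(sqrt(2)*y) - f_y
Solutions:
 f(y) = C1 - sqrt(2)*exp(sqrt(2)*y)


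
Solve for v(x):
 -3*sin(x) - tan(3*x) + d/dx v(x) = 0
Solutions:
 v(x) = C1 - log(cos(3*x))/3 - 3*cos(x)


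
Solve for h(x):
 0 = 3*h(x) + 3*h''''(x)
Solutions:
 h(x) = (C1*sin(sqrt(2)*x/2) + C2*cos(sqrt(2)*x/2))*exp(-sqrt(2)*x/2) + (C3*sin(sqrt(2)*x/2) + C4*cos(sqrt(2)*x/2))*exp(sqrt(2)*x/2)


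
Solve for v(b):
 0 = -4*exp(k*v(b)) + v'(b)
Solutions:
 v(b) = Piecewise((log(-1/(C1*k + 4*b*k))/k, Ne(k, 0)), (nan, True))
 v(b) = Piecewise((C1 + 4*b, Eq(k, 0)), (nan, True))


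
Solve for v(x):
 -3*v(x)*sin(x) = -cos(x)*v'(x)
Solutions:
 v(x) = C1/cos(x)^3


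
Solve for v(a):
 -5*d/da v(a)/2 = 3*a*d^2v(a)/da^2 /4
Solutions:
 v(a) = C1 + C2/a^(7/3)


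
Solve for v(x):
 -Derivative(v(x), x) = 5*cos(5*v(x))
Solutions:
 v(x) = -asin((C1 + exp(50*x))/(C1 - exp(50*x)))/5 + pi/5
 v(x) = asin((C1 + exp(50*x))/(C1 - exp(50*x)))/5


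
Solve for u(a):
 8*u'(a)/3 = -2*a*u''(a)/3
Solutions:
 u(a) = C1 + C2/a^3


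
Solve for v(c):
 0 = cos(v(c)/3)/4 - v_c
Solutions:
 -c/4 - 3*log(sin(v(c)/3) - 1)/2 + 3*log(sin(v(c)/3) + 1)/2 = C1


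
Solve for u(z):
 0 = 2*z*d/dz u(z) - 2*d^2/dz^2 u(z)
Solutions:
 u(z) = C1 + C2*erfi(sqrt(2)*z/2)


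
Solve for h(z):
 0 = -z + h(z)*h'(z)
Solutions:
 h(z) = -sqrt(C1 + z^2)
 h(z) = sqrt(C1 + z^2)


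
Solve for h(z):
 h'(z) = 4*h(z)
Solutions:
 h(z) = C1*exp(4*z)


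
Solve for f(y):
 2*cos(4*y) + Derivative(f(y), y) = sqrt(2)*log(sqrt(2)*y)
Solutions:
 f(y) = C1 + sqrt(2)*y*(log(y) - 1) + sqrt(2)*y*log(2)/2 - sin(4*y)/2


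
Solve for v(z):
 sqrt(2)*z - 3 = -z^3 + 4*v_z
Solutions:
 v(z) = C1 + z^4/16 + sqrt(2)*z^2/8 - 3*z/4


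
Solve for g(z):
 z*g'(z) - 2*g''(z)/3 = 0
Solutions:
 g(z) = C1 + C2*erfi(sqrt(3)*z/2)


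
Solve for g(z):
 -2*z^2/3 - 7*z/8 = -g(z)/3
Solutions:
 g(z) = z*(16*z + 21)/8


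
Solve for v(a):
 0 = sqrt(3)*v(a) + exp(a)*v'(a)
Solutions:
 v(a) = C1*exp(sqrt(3)*exp(-a))


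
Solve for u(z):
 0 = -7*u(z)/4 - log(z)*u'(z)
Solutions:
 u(z) = C1*exp(-7*li(z)/4)


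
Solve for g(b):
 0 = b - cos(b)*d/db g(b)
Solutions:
 g(b) = C1 + Integral(b/cos(b), b)


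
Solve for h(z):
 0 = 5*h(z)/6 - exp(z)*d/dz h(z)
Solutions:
 h(z) = C1*exp(-5*exp(-z)/6)


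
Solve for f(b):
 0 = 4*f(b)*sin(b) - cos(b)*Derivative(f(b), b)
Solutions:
 f(b) = C1/cos(b)^4


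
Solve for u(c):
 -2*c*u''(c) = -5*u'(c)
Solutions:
 u(c) = C1 + C2*c^(7/2)


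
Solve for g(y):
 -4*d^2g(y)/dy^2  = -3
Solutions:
 g(y) = C1 + C2*y + 3*y^2/8


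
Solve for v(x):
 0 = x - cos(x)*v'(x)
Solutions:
 v(x) = C1 + Integral(x/cos(x), x)


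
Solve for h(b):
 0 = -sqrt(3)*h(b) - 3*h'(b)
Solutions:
 h(b) = C1*exp(-sqrt(3)*b/3)


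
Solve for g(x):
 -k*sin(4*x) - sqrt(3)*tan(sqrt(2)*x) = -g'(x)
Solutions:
 g(x) = C1 - k*cos(4*x)/4 - sqrt(6)*log(cos(sqrt(2)*x))/2


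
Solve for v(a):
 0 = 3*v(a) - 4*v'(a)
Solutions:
 v(a) = C1*exp(3*a/4)


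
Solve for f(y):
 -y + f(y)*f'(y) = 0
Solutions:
 f(y) = -sqrt(C1 + y^2)
 f(y) = sqrt(C1 + y^2)


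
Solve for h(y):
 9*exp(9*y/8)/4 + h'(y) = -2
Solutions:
 h(y) = C1 - 2*y - 2*exp(9*y/8)


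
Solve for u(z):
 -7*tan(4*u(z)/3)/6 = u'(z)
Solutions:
 u(z) = -3*asin(C1*exp(-14*z/9))/4 + 3*pi/4
 u(z) = 3*asin(C1*exp(-14*z/9))/4


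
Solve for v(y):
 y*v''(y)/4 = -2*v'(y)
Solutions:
 v(y) = C1 + C2/y^7


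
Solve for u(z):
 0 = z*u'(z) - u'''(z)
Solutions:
 u(z) = C1 + Integral(C2*airyai(z) + C3*airybi(z), z)


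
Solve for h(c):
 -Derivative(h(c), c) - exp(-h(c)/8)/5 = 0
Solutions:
 h(c) = 8*log(C1 - c/40)


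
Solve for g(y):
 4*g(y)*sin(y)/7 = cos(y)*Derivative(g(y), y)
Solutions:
 g(y) = C1/cos(y)^(4/7)


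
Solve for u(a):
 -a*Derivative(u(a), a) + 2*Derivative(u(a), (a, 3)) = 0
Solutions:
 u(a) = C1 + Integral(C2*airyai(2^(2/3)*a/2) + C3*airybi(2^(2/3)*a/2), a)


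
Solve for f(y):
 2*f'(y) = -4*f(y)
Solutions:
 f(y) = C1*exp(-2*y)


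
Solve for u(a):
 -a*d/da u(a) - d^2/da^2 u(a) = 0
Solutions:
 u(a) = C1 + C2*erf(sqrt(2)*a/2)


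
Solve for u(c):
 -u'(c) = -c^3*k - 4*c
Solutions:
 u(c) = C1 + c^4*k/4 + 2*c^2


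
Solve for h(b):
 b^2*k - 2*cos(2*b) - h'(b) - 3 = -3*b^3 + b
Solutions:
 h(b) = C1 + 3*b^4/4 + b^3*k/3 - b^2/2 - 3*b - sin(2*b)


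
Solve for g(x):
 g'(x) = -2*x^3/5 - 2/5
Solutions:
 g(x) = C1 - x^4/10 - 2*x/5


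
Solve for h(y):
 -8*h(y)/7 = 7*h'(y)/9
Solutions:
 h(y) = C1*exp(-72*y/49)


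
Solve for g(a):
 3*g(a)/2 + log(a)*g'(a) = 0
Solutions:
 g(a) = C1*exp(-3*li(a)/2)


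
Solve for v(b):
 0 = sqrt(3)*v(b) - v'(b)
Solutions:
 v(b) = C1*exp(sqrt(3)*b)


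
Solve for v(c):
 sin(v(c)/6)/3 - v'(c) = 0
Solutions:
 -c/3 + 3*log(cos(v(c)/6) - 1) - 3*log(cos(v(c)/6) + 1) = C1


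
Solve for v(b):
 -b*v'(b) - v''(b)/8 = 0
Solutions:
 v(b) = C1 + C2*erf(2*b)


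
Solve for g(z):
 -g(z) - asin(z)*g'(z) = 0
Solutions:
 g(z) = C1*exp(-Integral(1/asin(z), z))


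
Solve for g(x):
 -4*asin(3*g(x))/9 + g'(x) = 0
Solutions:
 Integral(1/asin(3*_y), (_y, g(x))) = C1 + 4*x/9


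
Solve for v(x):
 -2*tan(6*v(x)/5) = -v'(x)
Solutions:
 v(x) = -5*asin(C1*exp(12*x/5))/6 + 5*pi/6
 v(x) = 5*asin(C1*exp(12*x/5))/6


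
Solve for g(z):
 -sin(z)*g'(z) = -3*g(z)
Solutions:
 g(z) = C1*(cos(z) - 1)^(3/2)/(cos(z) + 1)^(3/2)


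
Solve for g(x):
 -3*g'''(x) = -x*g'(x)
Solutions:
 g(x) = C1 + Integral(C2*airyai(3^(2/3)*x/3) + C3*airybi(3^(2/3)*x/3), x)


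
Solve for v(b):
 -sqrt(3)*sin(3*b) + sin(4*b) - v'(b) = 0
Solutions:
 v(b) = C1 + sqrt(3)*cos(3*b)/3 - cos(4*b)/4


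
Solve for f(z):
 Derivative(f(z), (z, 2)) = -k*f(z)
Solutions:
 f(z) = C1*exp(-z*sqrt(-k)) + C2*exp(z*sqrt(-k))


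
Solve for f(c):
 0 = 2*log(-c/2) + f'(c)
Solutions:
 f(c) = C1 - 2*c*log(-c) + 2*c*(log(2) + 1)


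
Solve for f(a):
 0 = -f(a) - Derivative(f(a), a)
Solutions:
 f(a) = C1*exp(-a)


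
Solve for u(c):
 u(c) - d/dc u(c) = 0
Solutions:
 u(c) = C1*exp(c)


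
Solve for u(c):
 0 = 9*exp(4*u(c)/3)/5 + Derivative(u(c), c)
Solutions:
 u(c) = 3*log(-(1/(C1 + 36*c))^(1/4)) + 3*log(15)/4
 u(c) = 3*log(1/(C1 + 36*c))/4 + 3*log(15)/4
 u(c) = 3*log(-I*(1/(C1 + 36*c))^(1/4)) + 3*log(15)/4
 u(c) = 3*log(I*(1/(C1 + 36*c))^(1/4)) + 3*log(15)/4


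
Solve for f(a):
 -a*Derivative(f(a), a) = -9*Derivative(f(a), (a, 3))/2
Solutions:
 f(a) = C1 + Integral(C2*airyai(6^(1/3)*a/3) + C3*airybi(6^(1/3)*a/3), a)


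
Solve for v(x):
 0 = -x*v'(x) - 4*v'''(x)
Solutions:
 v(x) = C1 + Integral(C2*airyai(-2^(1/3)*x/2) + C3*airybi(-2^(1/3)*x/2), x)


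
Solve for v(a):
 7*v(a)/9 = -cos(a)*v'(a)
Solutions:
 v(a) = C1*(sin(a) - 1)^(7/18)/(sin(a) + 1)^(7/18)


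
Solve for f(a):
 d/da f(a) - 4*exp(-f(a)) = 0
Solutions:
 f(a) = log(C1 + 4*a)


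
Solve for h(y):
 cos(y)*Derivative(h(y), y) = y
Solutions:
 h(y) = C1 + Integral(y/cos(y), y)


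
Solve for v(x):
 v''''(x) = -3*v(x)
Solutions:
 v(x) = (C1*sin(sqrt(2)*3^(1/4)*x/2) + C2*cos(sqrt(2)*3^(1/4)*x/2))*exp(-sqrt(2)*3^(1/4)*x/2) + (C3*sin(sqrt(2)*3^(1/4)*x/2) + C4*cos(sqrt(2)*3^(1/4)*x/2))*exp(sqrt(2)*3^(1/4)*x/2)


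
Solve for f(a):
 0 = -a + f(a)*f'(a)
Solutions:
 f(a) = -sqrt(C1 + a^2)
 f(a) = sqrt(C1 + a^2)


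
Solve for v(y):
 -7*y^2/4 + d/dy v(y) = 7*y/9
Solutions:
 v(y) = C1 + 7*y^3/12 + 7*y^2/18


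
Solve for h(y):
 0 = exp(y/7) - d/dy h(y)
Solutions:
 h(y) = C1 + 7*exp(y/7)


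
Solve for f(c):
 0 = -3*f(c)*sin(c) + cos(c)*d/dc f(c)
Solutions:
 f(c) = C1/cos(c)^3


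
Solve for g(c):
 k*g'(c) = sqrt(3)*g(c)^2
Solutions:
 g(c) = -k/(C1*k + sqrt(3)*c)


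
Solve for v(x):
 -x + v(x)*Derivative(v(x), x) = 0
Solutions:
 v(x) = -sqrt(C1 + x^2)
 v(x) = sqrt(C1 + x^2)


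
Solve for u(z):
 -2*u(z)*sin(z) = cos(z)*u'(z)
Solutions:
 u(z) = C1*cos(z)^2


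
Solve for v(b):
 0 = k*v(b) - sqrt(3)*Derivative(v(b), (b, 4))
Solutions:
 v(b) = C1*exp(-3^(7/8)*b*k^(1/4)/3) + C2*exp(3^(7/8)*b*k^(1/4)/3) + C3*exp(-3^(7/8)*I*b*k^(1/4)/3) + C4*exp(3^(7/8)*I*b*k^(1/4)/3)


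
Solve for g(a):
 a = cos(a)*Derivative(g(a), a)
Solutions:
 g(a) = C1 + Integral(a/cos(a), a)


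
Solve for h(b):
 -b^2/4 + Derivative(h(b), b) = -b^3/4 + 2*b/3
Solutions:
 h(b) = C1 - b^4/16 + b^3/12 + b^2/3


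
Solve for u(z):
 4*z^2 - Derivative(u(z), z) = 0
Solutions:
 u(z) = C1 + 4*z^3/3


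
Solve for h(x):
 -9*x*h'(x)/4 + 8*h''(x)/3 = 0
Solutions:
 h(x) = C1 + C2*erfi(3*sqrt(3)*x/8)


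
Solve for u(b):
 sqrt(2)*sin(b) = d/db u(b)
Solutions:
 u(b) = C1 - sqrt(2)*cos(b)


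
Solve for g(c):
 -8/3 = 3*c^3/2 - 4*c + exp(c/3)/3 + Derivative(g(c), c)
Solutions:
 g(c) = C1 - 3*c^4/8 + 2*c^2 - 8*c/3 - exp(c)^(1/3)


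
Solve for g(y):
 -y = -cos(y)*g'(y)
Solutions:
 g(y) = C1 + Integral(y/cos(y), y)


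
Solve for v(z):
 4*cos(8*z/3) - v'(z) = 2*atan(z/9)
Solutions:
 v(z) = C1 - 2*z*atan(z/9) + 9*log(z^2 + 81) + 3*sin(8*z/3)/2


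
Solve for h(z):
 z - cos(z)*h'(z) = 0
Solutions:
 h(z) = C1 + Integral(z/cos(z), z)


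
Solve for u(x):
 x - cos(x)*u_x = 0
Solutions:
 u(x) = C1 + Integral(x/cos(x), x)


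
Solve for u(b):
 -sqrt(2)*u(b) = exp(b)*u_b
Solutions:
 u(b) = C1*exp(sqrt(2)*exp(-b))


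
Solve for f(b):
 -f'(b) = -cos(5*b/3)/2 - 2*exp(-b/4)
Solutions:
 f(b) = C1 + 3*sin(5*b/3)/10 - 8*exp(-b/4)


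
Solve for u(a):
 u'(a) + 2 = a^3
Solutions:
 u(a) = C1 + a^4/4 - 2*a


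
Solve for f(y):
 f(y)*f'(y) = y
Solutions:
 f(y) = -sqrt(C1 + y^2)
 f(y) = sqrt(C1 + y^2)


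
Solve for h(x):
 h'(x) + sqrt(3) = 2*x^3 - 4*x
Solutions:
 h(x) = C1 + x^4/2 - 2*x^2 - sqrt(3)*x


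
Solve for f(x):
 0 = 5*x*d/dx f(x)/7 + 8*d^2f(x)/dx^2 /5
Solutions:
 f(x) = C1 + C2*erf(5*sqrt(7)*x/28)


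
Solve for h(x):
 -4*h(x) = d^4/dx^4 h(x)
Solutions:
 h(x) = (C1*sin(x) + C2*cos(x))*exp(-x) + (C3*sin(x) + C4*cos(x))*exp(x)


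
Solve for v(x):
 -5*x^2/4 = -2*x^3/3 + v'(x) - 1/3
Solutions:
 v(x) = C1 + x^4/6 - 5*x^3/12 + x/3


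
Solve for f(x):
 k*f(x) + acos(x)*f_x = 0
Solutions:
 f(x) = C1*exp(-k*Integral(1/acos(x), x))


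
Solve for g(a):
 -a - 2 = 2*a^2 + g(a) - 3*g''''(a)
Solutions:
 g(a) = C1*exp(-3^(3/4)*a/3) + C2*exp(3^(3/4)*a/3) + C3*sin(3^(3/4)*a/3) + C4*cos(3^(3/4)*a/3) - 2*a^2 - a - 2


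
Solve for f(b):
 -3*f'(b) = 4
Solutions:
 f(b) = C1 - 4*b/3


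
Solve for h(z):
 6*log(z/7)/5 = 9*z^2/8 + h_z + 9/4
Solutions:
 h(z) = C1 - 3*z^3/8 + 6*z*log(z)/5 - 69*z/20 - 6*z*log(7)/5


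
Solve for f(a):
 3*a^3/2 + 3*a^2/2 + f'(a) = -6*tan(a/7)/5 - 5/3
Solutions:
 f(a) = C1 - 3*a^4/8 - a^3/2 - 5*a/3 + 42*log(cos(a/7))/5


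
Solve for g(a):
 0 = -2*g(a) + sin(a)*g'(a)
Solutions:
 g(a) = C1*(cos(a) - 1)/(cos(a) + 1)


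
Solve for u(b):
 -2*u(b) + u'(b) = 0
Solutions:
 u(b) = C1*exp(2*b)


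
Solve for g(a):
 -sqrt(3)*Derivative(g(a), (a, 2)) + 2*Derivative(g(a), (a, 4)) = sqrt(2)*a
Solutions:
 g(a) = C1 + C2*a + C3*exp(-sqrt(2)*3^(1/4)*a/2) + C4*exp(sqrt(2)*3^(1/4)*a/2) - sqrt(6)*a^3/18


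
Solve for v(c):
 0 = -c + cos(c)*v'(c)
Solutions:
 v(c) = C1 + Integral(c/cos(c), c)


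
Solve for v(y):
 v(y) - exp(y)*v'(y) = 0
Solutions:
 v(y) = C1*exp(-exp(-y))


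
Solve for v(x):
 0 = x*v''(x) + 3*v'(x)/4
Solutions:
 v(x) = C1 + C2*x^(1/4)


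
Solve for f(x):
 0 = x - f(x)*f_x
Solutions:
 f(x) = -sqrt(C1 + x^2)
 f(x) = sqrt(C1 + x^2)


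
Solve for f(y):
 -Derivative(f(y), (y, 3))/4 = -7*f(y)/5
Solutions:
 f(y) = C3*exp(28^(1/3)*5^(2/3)*y/5) + (C1*sin(28^(1/3)*sqrt(3)*5^(2/3)*y/10) + C2*cos(28^(1/3)*sqrt(3)*5^(2/3)*y/10))*exp(-28^(1/3)*5^(2/3)*y/10)


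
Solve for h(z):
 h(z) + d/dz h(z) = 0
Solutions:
 h(z) = C1*exp(-z)


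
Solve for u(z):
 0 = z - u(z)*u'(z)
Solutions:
 u(z) = -sqrt(C1 + z^2)
 u(z) = sqrt(C1 + z^2)


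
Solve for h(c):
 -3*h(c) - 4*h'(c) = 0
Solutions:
 h(c) = C1*exp(-3*c/4)


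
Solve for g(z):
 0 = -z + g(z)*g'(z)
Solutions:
 g(z) = -sqrt(C1 + z^2)
 g(z) = sqrt(C1 + z^2)


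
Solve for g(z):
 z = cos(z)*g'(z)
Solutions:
 g(z) = C1 + Integral(z/cos(z), z)


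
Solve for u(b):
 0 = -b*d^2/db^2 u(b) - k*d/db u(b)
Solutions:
 u(b) = C1 + b^(1 - re(k))*(C2*sin(log(b)*Abs(im(k))) + C3*cos(log(b)*im(k)))


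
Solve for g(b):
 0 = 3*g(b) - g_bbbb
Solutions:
 g(b) = C1*exp(-3^(1/4)*b) + C2*exp(3^(1/4)*b) + C3*sin(3^(1/4)*b) + C4*cos(3^(1/4)*b)


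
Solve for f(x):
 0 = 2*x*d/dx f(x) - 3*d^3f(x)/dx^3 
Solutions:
 f(x) = C1 + Integral(C2*airyai(2^(1/3)*3^(2/3)*x/3) + C3*airybi(2^(1/3)*3^(2/3)*x/3), x)


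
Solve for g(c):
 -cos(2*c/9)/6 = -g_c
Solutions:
 g(c) = C1 + 3*sin(2*c/9)/4


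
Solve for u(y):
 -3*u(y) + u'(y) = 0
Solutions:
 u(y) = C1*exp(3*y)


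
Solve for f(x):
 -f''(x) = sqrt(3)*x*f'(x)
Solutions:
 f(x) = C1 + C2*erf(sqrt(2)*3^(1/4)*x/2)


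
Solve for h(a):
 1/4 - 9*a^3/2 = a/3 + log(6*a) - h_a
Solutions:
 h(a) = C1 + 9*a^4/8 + a^2/6 + a*log(a) - 5*a/4 + a*log(6)


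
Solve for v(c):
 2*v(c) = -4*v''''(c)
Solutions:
 v(c) = (C1*sin(2^(1/4)*c/2) + C2*cos(2^(1/4)*c/2))*exp(-2^(1/4)*c/2) + (C3*sin(2^(1/4)*c/2) + C4*cos(2^(1/4)*c/2))*exp(2^(1/4)*c/2)


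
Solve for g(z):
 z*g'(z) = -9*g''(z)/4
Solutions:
 g(z) = C1 + C2*erf(sqrt(2)*z/3)


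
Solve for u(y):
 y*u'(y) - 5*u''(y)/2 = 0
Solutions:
 u(y) = C1 + C2*erfi(sqrt(5)*y/5)


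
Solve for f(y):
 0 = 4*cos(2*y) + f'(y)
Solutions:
 f(y) = C1 - 2*sin(2*y)


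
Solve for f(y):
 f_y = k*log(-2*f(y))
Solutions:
 Integral(1/(log(-_y) + log(2)), (_y, f(y))) = C1 + k*y


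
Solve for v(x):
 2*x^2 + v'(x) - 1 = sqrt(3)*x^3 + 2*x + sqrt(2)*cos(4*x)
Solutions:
 v(x) = C1 + sqrt(3)*x^4/4 - 2*x^3/3 + x^2 + x + sqrt(2)*sin(4*x)/4


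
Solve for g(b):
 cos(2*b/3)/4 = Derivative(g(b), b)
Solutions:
 g(b) = C1 + 3*sin(2*b/3)/8


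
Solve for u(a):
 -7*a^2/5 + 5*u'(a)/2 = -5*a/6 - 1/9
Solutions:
 u(a) = C1 + 14*a^3/75 - a^2/6 - 2*a/45


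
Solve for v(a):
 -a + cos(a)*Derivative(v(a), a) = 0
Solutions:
 v(a) = C1 + Integral(a/cos(a), a)


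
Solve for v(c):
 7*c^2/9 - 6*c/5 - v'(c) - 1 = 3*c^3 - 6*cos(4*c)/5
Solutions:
 v(c) = C1 - 3*c^4/4 + 7*c^3/27 - 3*c^2/5 - c + 3*sin(4*c)/10


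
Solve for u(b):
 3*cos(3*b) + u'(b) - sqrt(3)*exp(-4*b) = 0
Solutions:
 u(b) = C1 - sin(3*b) - sqrt(3)*exp(-4*b)/4


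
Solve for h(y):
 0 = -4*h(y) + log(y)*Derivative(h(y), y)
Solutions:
 h(y) = C1*exp(4*li(y))


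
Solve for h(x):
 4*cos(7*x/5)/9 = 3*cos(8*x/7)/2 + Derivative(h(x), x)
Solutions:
 h(x) = C1 - 21*sin(8*x/7)/16 + 20*sin(7*x/5)/63


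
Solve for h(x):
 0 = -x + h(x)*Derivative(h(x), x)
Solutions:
 h(x) = -sqrt(C1 + x^2)
 h(x) = sqrt(C1 + x^2)


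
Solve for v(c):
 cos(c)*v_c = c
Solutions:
 v(c) = C1 + Integral(c/cos(c), c)


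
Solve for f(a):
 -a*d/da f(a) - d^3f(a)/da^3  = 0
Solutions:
 f(a) = C1 + Integral(C2*airyai(-a) + C3*airybi(-a), a)


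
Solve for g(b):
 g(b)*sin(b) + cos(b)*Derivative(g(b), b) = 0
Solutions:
 g(b) = C1*cos(b)


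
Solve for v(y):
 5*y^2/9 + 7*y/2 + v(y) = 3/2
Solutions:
 v(y) = -5*y^2/9 - 7*y/2 + 3/2


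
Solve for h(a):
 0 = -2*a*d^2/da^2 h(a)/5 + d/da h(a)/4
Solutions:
 h(a) = C1 + C2*a^(13/8)


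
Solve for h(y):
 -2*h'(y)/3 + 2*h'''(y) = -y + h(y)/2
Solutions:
 h(y) = C1*exp(-y*(4/(sqrt(665) + 27)^(1/3) + (sqrt(665) + 27)^(1/3))/12)*sin(sqrt(3)*y*(-(sqrt(665) + 27)^(1/3) + 4/(sqrt(665) + 27)^(1/3))/12) + C2*exp(-y*(4/(sqrt(665) + 27)^(1/3) + (sqrt(665) + 27)^(1/3))/12)*cos(sqrt(3)*y*(-(sqrt(665) + 27)^(1/3) + 4/(sqrt(665) + 27)^(1/3))/12) + C3*exp(y*(4/(sqrt(665) + 27)^(1/3) + (sqrt(665) + 27)^(1/3))/6) + 2*y - 8/3


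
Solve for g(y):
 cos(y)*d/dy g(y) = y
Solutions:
 g(y) = C1 + Integral(y/cos(y), y)


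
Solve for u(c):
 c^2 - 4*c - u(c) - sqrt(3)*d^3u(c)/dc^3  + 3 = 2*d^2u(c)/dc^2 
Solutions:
 u(c) = C1*exp(c*(-8*sqrt(3) + 8*18^(1/3)/(9*sqrt(339) + 97*sqrt(3))^(1/3) + 12^(1/3)*(9*sqrt(339) + 97*sqrt(3))^(1/3))/36)*sin(2^(1/3)*3^(1/6)*c*(-2^(1/3)*3^(2/3)*(9*sqrt(339) + 97*sqrt(3))^(1/3) + 24/(9*sqrt(339) + 97*sqrt(3))^(1/3))/36) + C2*exp(c*(-8*sqrt(3) + 8*18^(1/3)/(9*sqrt(339) + 97*sqrt(3))^(1/3) + 12^(1/3)*(9*sqrt(339) + 97*sqrt(3))^(1/3))/36)*cos(2^(1/3)*3^(1/6)*c*(-2^(1/3)*3^(2/3)*(9*sqrt(339) + 97*sqrt(3))^(1/3) + 24/(9*sqrt(339) + 97*sqrt(3))^(1/3))/36) + C3*exp(-c*(8*18^(1/3)/(9*sqrt(339) + 97*sqrt(3))^(1/3) + 4*sqrt(3) + 12^(1/3)*(9*sqrt(339) + 97*sqrt(3))^(1/3))/18) + c^2 - 4*c - 1


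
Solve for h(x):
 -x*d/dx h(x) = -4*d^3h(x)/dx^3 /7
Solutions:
 h(x) = C1 + Integral(C2*airyai(14^(1/3)*x/2) + C3*airybi(14^(1/3)*x/2), x)


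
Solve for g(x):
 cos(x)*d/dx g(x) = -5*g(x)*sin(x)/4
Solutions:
 g(x) = C1*cos(x)^(5/4)


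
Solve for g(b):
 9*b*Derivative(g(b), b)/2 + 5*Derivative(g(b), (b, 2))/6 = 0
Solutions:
 g(b) = C1 + C2*erf(3*sqrt(30)*b/10)


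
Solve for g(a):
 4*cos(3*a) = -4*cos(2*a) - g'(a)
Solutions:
 g(a) = C1 - 2*sin(2*a) - 4*sin(3*a)/3


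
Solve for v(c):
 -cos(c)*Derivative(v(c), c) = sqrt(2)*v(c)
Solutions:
 v(c) = C1*(sin(c) - 1)^(sqrt(2)/2)/(sin(c) + 1)^(sqrt(2)/2)


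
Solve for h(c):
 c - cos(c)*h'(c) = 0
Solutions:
 h(c) = C1 + Integral(c/cos(c), c)


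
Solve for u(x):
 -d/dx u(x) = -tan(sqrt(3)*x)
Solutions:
 u(x) = C1 - sqrt(3)*log(cos(sqrt(3)*x))/3


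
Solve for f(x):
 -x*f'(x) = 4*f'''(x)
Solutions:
 f(x) = C1 + Integral(C2*airyai(-2^(1/3)*x/2) + C3*airybi(-2^(1/3)*x/2), x)


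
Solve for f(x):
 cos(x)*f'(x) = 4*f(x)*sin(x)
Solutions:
 f(x) = C1/cos(x)^4


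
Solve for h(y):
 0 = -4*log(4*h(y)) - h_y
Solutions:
 Integral(1/(log(_y) + 2*log(2)), (_y, h(y)))/4 = C1 - y


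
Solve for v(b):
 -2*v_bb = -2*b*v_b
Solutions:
 v(b) = C1 + C2*erfi(sqrt(2)*b/2)


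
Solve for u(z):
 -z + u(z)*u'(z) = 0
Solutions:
 u(z) = -sqrt(C1 + z^2)
 u(z) = sqrt(C1 + z^2)


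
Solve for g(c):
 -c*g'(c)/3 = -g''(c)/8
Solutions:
 g(c) = C1 + C2*erfi(2*sqrt(3)*c/3)


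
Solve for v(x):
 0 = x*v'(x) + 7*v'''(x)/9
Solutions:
 v(x) = C1 + Integral(C2*airyai(-21^(2/3)*x/7) + C3*airybi(-21^(2/3)*x/7), x)


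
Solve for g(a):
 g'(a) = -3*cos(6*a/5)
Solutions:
 g(a) = C1 - 5*sin(6*a/5)/2


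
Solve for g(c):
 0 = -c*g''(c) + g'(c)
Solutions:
 g(c) = C1 + C2*c^2


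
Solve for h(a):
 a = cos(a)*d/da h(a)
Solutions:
 h(a) = C1 + Integral(a/cos(a), a)


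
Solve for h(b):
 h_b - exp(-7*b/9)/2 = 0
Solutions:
 h(b) = C1 - 9*exp(-7*b/9)/14


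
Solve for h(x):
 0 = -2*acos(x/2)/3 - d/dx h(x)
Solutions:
 h(x) = C1 - 2*x*acos(x/2)/3 + 2*sqrt(4 - x^2)/3


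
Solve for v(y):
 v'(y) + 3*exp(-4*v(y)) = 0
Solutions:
 v(y) = log(-I*(C1 - 12*y)^(1/4))
 v(y) = log(I*(C1 - 12*y)^(1/4))
 v(y) = log(-(C1 - 12*y)^(1/4))
 v(y) = log(C1 - 12*y)/4


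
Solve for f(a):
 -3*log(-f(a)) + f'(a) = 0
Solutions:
 -li(-f(a)) = C1 + 3*a


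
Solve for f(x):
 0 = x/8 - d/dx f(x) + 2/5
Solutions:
 f(x) = C1 + x^2/16 + 2*x/5


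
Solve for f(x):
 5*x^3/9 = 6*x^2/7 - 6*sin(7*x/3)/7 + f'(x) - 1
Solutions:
 f(x) = C1 + 5*x^4/36 - 2*x^3/7 + x - 18*cos(7*x/3)/49


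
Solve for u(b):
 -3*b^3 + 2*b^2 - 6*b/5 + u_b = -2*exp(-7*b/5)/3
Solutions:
 u(b) = C1 + 3*b^4/4 - 2*b^3/3 + 3*b^2/5 + 10*exp(-7*b/5)/21


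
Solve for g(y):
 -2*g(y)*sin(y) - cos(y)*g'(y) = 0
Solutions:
 g(y) = C1*cos(y)^2


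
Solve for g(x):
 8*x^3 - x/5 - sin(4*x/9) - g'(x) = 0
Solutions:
 g(x) = C1 + 2*x^4 - x^2/10 + 9*cos(4*x/9)/4


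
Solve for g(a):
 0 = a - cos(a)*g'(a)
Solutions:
 g(a) = C1 + Integral(a/cos(a), a)


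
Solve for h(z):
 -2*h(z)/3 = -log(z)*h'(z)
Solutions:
 h(z) = C1*exp(2*li(z)/3)


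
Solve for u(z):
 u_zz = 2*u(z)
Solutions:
 u(z) = C1*exp(-sqrt(2)*z) + C2*exp(sqrt(2)*z)


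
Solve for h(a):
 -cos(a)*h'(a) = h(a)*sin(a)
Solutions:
 h(a) = C1*cos(a)


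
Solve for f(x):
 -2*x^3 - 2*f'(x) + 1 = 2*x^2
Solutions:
 f(x) = C1 - x^4/4 - x^3/3 + x/2


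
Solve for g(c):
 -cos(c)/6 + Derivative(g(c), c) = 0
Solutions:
 g(c) = C1 + sin(c)/6


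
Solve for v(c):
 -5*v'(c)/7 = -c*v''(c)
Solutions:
 v(c) = C1 + C2*c^(12/7)


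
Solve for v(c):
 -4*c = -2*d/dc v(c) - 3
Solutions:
 v(c) = C1 + c^2 - 3*c/2


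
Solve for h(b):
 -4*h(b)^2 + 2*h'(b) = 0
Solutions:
 h(b) = -1/(C1 + 2*b)


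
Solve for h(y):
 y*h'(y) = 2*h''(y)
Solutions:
 h(y) = C1 + C2*erfi(y/2)


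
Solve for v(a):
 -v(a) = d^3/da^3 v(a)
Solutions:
 v(a) = C3*exp(-a) + (C1*sin(sqrt(3)*a/2) + C2*cos(sqrt(3)*a/2))*exp(a/2)


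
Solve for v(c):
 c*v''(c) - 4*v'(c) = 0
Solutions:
 v(c) = C1 + C2*c^5


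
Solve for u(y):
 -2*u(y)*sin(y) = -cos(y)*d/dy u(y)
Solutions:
 u(y) = C1/cos(y)^2


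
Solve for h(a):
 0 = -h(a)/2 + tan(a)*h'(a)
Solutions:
 h(a) = C1*sqrt(sin(a))


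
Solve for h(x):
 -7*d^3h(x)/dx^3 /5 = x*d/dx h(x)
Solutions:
 h(x) = C1 + Integral(C2*airyai(-5^(1/3)*7^(2/3)*x/7) + C3*airybi(-5^(1/3)*7^(2/3)*x/7), x)


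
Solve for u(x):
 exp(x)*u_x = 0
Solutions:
 u(x) = C1


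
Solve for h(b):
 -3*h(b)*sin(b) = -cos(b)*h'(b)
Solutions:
 h(b) = C1/cos(b)^3


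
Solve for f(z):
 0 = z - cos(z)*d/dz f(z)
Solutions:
 f(z) = C1 + Integral(z/cos(z), z)


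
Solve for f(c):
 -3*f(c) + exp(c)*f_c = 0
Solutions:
 f(c) = C1*exp(-3*exp(-c))


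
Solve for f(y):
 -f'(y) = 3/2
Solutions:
 f(y) = C1 - 3*y/2


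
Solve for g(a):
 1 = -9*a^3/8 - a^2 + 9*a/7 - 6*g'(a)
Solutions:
 g(a) = C1 - 3*a^4/64 - a^3/18 + 3*a^2/28 - a/6


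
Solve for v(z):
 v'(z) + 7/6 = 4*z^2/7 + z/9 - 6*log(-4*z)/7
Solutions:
 v(z) = C1 + 4*z^3/21 + z^2/18 - 6*z*log(-z)/7 + z*(-72*log(2) - 13)/42


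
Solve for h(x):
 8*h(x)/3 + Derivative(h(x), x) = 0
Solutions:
 h(x) = C1*exp(-8*x/3)


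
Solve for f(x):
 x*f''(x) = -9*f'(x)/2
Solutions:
 f(x) = C1 + C2/x^(7/2)


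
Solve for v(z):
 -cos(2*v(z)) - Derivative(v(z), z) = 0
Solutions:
 v(z) = -asin((C1 + exp(4*z))/(C1 - exp(4*z)))/2 + pi/2
 v(z) = asin((C1 + exp(4*z))/(C1 - exp(4*z)))/2


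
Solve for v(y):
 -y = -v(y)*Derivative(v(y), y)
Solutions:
 v(y) = -sqrt(C1 + y^2)
 v(y) = sqrt(C1 + y^2)


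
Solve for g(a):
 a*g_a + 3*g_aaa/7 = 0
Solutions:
 g(a) = C1 + Integral(C2*airyai(-3^(2/3)*7^(1/3)*a/3) + C3*airybi(-3^(2/3)*7^(1/3)*a/3), a)


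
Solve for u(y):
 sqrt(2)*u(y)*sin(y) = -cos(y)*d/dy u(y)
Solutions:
 u(y) = C1*cos(y)^(sqrt(2))


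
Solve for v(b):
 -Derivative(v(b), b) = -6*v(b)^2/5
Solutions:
 v(b) = -5/(C1 + 6*b)


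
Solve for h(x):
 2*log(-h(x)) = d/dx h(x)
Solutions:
 -li(-h(x)) = C1 + 2*x


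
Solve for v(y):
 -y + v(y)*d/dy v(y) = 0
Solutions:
 v(y) = -sqrt(C1 + y^2)
 v(y) = sqrt(C1 + y^2)


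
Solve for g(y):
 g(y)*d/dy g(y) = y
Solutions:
 g(y) = -sqrt(C1 + y^2)
 g(y) = sqrt(C1 + y^2)


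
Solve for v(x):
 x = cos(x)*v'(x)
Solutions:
 v(x) = C1 + Integral(x/cos(x), x)


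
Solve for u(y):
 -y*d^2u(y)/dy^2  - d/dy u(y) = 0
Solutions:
 u(y) = C1 + C2*log(y)


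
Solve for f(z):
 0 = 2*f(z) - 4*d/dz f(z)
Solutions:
 f(z) = C1*exp(z/2)


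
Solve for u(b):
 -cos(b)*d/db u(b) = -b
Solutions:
 u(b) = C1 + Integral(b/cos(b), b)


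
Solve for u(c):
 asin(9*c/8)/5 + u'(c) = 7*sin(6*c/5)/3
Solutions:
 u(c) = C1 - c*asin(9*c/8)/5 - sqrt(64 - 81*c^2)/45 - 35*cos(6*c/5)/18


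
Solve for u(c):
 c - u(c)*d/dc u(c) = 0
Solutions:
 u(c) = -sqrt(C1 + c^2)
 u(c) = sqrt(C1 + c^2)


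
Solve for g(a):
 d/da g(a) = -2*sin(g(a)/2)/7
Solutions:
 2*a/7 + log(cos(g(a)/2) - 1) - log(cos(g(a)/2) + 1) = C1


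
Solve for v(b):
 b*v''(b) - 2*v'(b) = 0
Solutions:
 v(b) = C1 + C2*b^3


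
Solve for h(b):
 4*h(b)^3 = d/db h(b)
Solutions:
 h(b) = -sqrt(2)*sqrt(-1/(C1 + 4*b))/2
 h(b) = sqrt(2)*sqrt(-1/(C1 + 4*b))/2


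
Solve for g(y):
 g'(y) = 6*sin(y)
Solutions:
 g(y) = C1 - 6*cos(y)


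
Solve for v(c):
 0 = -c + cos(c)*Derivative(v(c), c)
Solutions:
 v(c) = C1 + Integral(c/cos(c), c)


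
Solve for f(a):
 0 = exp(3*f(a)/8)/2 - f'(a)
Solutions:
 f(a) = 8*log(-1/(C1 + 3*a))/3 + 32*log(2)/3
 f(a) = 8*log(2^(1/3)*(-1/(C1 + a))^(1/3)*(-3^(2/3)/3 - 3^(1/6)*I))
 f(a) = 8*log(2^(1/3)*(-1/(C1 + a))^(1/3)*(-3^(2/3)/3 + 3^(1/6)*I))


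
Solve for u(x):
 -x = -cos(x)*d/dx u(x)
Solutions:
 u(x) = C1 + Integral(x/cos(x), x)


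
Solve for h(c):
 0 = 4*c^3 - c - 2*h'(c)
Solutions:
 h(c) = C1 + c^4/2 - c^2/4


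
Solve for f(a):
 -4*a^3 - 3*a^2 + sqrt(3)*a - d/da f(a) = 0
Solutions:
 f(a) = C1 - a^4 - a^3 + sqrt(3)*a^2/2


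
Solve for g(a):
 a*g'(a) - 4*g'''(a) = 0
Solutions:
 g(a) = C1 + Integral(C2*airyai(2^(1/3)*a/2) + C3*airybi(2^(1/3)*a/2), a)


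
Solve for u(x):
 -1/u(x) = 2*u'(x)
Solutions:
 u(x) = -sqrt(C1 - x)
 u(x) = sqrt(C1 - x)


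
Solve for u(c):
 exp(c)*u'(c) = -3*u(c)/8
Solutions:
 u(c) = C1*exp(3*exp(-c)/8)


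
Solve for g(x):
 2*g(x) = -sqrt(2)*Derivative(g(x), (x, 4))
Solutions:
 g(x) = (C1*sin(2^(5/8)*x/2) + C2*cos(2^(5/8)*x/2))*exp(-2^(5/8)*x/2) + (C3*sin(2^(5/8)*x/2) + C4*cos(2^(5/8)*x/2))*exp(2^(5/8)*x/2)


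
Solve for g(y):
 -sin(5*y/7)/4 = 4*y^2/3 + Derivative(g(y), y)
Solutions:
 g(y) = C1 - 4*y^3/9 + 7*cos(5*y/7)/20


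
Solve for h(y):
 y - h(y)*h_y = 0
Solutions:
 h(y) = -sqrt(C1 + y^2)
 h(y) = sqrt(C1 + y^2)


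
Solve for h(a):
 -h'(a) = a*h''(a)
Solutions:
 h(a) = C1 + C2*log(a)


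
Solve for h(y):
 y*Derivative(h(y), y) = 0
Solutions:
 h(y) = C1
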